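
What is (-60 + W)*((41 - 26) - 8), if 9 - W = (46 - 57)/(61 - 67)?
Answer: -2219/6 ≈ -369.83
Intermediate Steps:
W = 43/6 (W = 9 - (46 - 57)/(61 - 67) = 9 - (-11)/(-6) = 9 - (-11)*(-1)/6 = 9 - 1*11/6 = 9 - 11/6 = 43/6 ≈ 7.1667)
(-60 + W)*((41 - 26) - 8) = (-60 + 43/6)*((41 - 26) - 8) = -317*(15 - 8)/6 = -317/6*7 = -2219/6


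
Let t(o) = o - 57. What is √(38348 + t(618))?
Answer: √38909 ≈ 197.25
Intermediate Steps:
t(o) = -57 + o
√(38348 + t(618)) = √(38348 + (-57 + 618)) = √(38348 + 561) = √38909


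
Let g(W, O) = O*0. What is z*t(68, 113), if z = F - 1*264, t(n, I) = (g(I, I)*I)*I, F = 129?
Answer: 0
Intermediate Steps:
g(W, O) = 0
t(n, I) = 0 (t(n, I) = (0*I)*I = 0*I = 0)
z = -135 (z = 129 - 1*264 = 129 - 264 = -135)
z*t(68, 113) = -135*0 = 0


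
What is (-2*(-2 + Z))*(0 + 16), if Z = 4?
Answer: -64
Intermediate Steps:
(-2*(-2 + Z))*(0 + 16) = (-2*(-2 + 4))*(0 + 16) = -2*2*16 = -4*16 = -64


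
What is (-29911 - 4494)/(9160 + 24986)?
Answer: -4915/4878 ≈ -1.0076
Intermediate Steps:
(-29911 - 4494)/(9160 + 24986) = -34405/34146 = -34405*1/34146 = -4915/4878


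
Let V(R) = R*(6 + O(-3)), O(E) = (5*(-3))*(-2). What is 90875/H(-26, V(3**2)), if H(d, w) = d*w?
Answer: -90875/8424 ≈ -10.788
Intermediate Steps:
O(E) = 30 (O(E) = -15*(-2) = 30)
V(R) = 36*R (V(R) = R*(6 + 30) = R*36 = 36*R)
90875/H(-26, V(3**2)) = 90875/((-936*3**2)) = 90875/((-936*9)) = 90875/((-26*324)) = 90875/(-8424) = 90875*(-1/8424) = -90875/8424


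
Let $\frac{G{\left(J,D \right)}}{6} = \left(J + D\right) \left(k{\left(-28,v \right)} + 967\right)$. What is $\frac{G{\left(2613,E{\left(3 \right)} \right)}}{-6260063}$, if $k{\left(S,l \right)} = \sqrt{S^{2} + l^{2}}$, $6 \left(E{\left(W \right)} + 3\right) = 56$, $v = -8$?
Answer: $- \frac{15197372}{6260063} - \frac{62864 \sqrt{53}}{6260063} \approx -2.5008$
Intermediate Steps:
$E{\left(W \right)} = \frac{19}{3}$ ($E{\left(W \right)} = -3 + \frac{1}{6} \cdot 56 = -3 + \frac{28}{3} = \frac{19}{3}$)
$G{\left(J,D \right)} = 6 \left(967 + 4 \sqrt{53}\right) \left(D + J\right)$ ($G{\left(J,D \right)} = 6 \left(J + D\right) \left(\sqrt{\left(-28\right)^{2} + \left(-8\right)^{2}} + 967\right) = 6 \left(D + J\right) \left(\sqrt{784 + 64} + 967\right) = 6 \left(D + J\right) \left(\sqrt{848} + 967\right) = 6 \left(D + J\right) \left(4 \sqrt{53} + 967\right) = 6 \left(D + J\right) \left(967 + 4 \sqrt{53}\right) = 6 \left(967 + 4 \sqrt{53}\right) \left(D + J\right)$)
$\frac{G{\left(2613,E{\left(3 \right)} \right)}}{-6260063} = \frac{5802 \cdot \frac{19}{3} + 5802 \cdot 2613 + 24 \cdot \frac{19}{3} \sqrt{53} + 24 \cdot 2613 \sqrt{53}}{-6260063} = \left(36746 + 15160626 + 152 \sqrt{53} + 62712 \sqrt{53}\right) \left(- \frac{1}{6260063}\right) = \left(15197372 + 62864 \sqrt{53}\right) \left(- \frac{1}{6260063}\right) = - \frac{15197372}{6260063} - \frac{62864 \sqrt{53}}{6260063}$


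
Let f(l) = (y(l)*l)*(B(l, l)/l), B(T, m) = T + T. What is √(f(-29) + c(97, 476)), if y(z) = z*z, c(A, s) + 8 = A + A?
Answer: 4*I*√3037 ≈ 220.44*I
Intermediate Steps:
c(A, s) = -8 + 2*A (c(A, s) = -8 + (A + A) = -8 + 2*A)
B(T, m) = 2*T
y(z) = z²
f(l) = 2*l³ (f(l) = (l²*l)*((2*l)/l) = l³*2 = 2*l³)
√(f(-29) + c(97, 476)) = √(2*(-29)³ + (-8 + 2*97)) = √(2*(-24389) + (-8 + 194)) = √(-48778 + 186) = √(-48592) = 4*I*√3037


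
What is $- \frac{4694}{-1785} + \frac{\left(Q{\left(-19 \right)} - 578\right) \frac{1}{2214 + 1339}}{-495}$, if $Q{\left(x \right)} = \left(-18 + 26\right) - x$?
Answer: $\frac{340825}{129591} \approx 2.63$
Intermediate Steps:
$Q{\left(x \right)} = 8 - x$
$- \frac{4694}{-1785} + \frac{\left(Q{\left(-19 \right)} - 578\right) \frac{1}{2214 + 1339}}{-495} = - \frac{4694}{-1785} + \frac{\left(\left(8 - -19\right) - 578\right) \frac{1}{2214 + 1339}}{-495} = \left(-4694\right) \left(- \frac{1}{1785}\right) + \frac{\left(8 + 19\right) - 578}{3553} \left(- \frac{1}{495}\right) = \frac{4694}{1785} + \left(27 - 578\right) \frac{1}{3553} \left(- \frac{1}{495}\right) = \frac{4694}{1785} + \left(-551\right) \frac{1}{3553} \left(- \frac{1}{495}\right) = \frac{4694}{1785} - - \frac{29}{92565} = \frac{4694}{1785} + \frac{29}{92565} = \frac{340825}{129591}$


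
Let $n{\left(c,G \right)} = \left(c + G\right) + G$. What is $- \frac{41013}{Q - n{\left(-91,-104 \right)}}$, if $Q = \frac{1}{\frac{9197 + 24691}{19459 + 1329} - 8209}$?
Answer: $- \frac{1749356239113}{12753451402} \approx -137.17$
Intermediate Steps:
$n{\left(c,G \right)} = c + 2 G$ ($n{\left(c,G \right)} = \left(G + c\right) + G = c + 2 G$)
$Q = - \frac{5197}{42653701}$ ($Q = \frac{1}{\frac{33888}{20788} - 8209} = \frac{1}{33888 \cdot \frac{1}{20788} - 8209} = \frac{1}{\frac{8472}{5197} - 8209} = \frac{1}{- \frac{42653701}{5197}} = - \frac{5197}{42653701} \approx -0.00012184$)
$- \frac{41013}{Q - n{\left(-91,-104 \right)}} = - \frac{41013}{- \frac{5197}{42653701} - \left(-91 + 2 \left(-104\right)\right)} = - \frac{41013}{- \frac{5197}{42653701} - \left(-91 - 208\right)} = - \frac{41013}{- \frac{5197}{42653701} - -299} = - \frac{41013}{- \frac{5197}{42653701} + 299} = - \frac{41013}{\frac{12753451402}{42653701}} = \left(-41013\right) \frac{42653701}{12753451402} = - \frac{1749356239113}{12753451402}$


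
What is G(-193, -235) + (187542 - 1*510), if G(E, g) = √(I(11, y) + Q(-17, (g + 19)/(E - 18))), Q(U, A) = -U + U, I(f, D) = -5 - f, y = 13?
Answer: 187032 + 4*I ≈ 1.8703e+5 + 4.0*I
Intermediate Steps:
Q(U, A) = 0
G(E, g) = 4*I (G(E, g) = √((-5 - 1*11) + 0) = √((-5 - 11) + 0) = √(-16 + 0) = √(-16) = 4*I)
G(-193, -235) + (187542 - 1*510) = 4*I + (187542 - 1*510) = 4*I + (187542 - 510) = 4*I + 187032 = 187032 + 4*I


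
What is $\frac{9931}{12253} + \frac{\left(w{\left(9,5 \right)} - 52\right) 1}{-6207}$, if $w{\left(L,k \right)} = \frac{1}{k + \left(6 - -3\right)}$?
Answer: $\frac{871891969}{1064761194} \approx 0.81886$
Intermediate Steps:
$w{\left(L,k \right)} = \frac{1}{9 + k}$ ($w{\left(L,k \right)} = \frac{1}{k + \left(6 + 3\right)} = \frac{1}{k + 9} = \frac{1}{9 + k}$)
$\frac{9931}{12253} + \frac{\left(w{\left(9,5 \right)} - 52\right) 1}{-6207} = \frac{9931}{12253} + \frac{\left(\frac{1}{9 + 5} - 52\right) 1}{-6207} = 9931 \cdot \frac{1}{12253} + \left(\frac{1}{14} - 52\right) 1 \left(- \frac{1}{6207}\right) = \frac{9931}{12253} + \left(\frac{1}{14} - 52\right) 1 \left(- \frac{1}{6207}\right) = \frac{9931}{12253} + \left(- \frac{727}{14}\right) 1 \left(- \frac{1}{6207}\right) = \frac{9931}{12253} - - \frac{727}{86898} = \frac{9931}{12253} + \frac{727}{86898} = \frac{871891969}{1064761194}$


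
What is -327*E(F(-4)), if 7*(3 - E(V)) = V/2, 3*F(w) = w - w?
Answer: -981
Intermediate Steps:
F(w) = 0 (F(w) = (w - w)/3 = (1/3)*0 = 0)
E(V) = 3 - V/14 (E(V) = 3 - V/(7*2) = 3 - V/14)
-327*E(F(-4)) = -327*(3 - 1/14*0) = -327*(3 + 0) = -327*3 = -981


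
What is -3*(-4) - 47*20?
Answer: -928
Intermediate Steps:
-3*(-4) - 47*20 = 12 - 940 = -928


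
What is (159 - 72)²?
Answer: 7569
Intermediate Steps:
(159 - 72)² = 87² = 7569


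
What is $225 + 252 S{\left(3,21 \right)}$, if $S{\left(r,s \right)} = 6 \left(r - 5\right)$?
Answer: $-2799$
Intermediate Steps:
$S{\left(r,s \right)} = -30 + 6 r$ ($S{\left(r,s \right)} = 6 \left(-5 + r\right) = -30 + 6 r$)
$225 + 252 S{\left(3,21 \right)} = 225 + 252 \left(-30 + 6 \cdot 3\right) = 225 + 252 \left(-30 + 18\right) = 225 + 252 \left(-12\right) = 225 - 3024 = -2799$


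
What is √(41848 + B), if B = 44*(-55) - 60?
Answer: 2*√9842 ≈ 198.41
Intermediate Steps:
B = -2480 (B = -2420 - 60 = -2480)
√(41848 + B) = √(41848 - 2480) = √39368 = 2*√9842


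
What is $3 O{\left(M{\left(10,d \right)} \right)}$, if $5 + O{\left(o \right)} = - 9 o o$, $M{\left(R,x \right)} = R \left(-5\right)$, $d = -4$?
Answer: $-67515$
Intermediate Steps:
$M{\left(R,x \right)} = - 5 R$
$O{\left(o \right)} = -5 - 9 o^{2}$ ($O{\left(o \right)} = -5 + - 9 o o = -5 - 9 o^{2}$)
$3 O{\left(M{\left(10,d \right)} \right)} = 3 \left(-5 - 9 \left(\left(-5\right) 10\right)^{2}\right) = 3 \left(-5 - 9 \left(-50\right)^{2}\right) = 3 \left(-5 - 22500\right) = 3 \left(-22505\right) = -67515$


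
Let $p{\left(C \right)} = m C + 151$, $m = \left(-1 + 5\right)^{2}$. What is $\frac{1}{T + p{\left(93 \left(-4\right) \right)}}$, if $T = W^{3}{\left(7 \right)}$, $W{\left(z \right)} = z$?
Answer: $- \frac{1}{5458} \approx -0.00018322$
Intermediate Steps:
$m = 16$ ($m = 4^{2} = 16$)
$p{\left(C \right)} = 151 + 16 C$ ($p{\left(C \right)} = 16 C + 151 = 151 + 16 C$)
$T = 343$ ($T = 7^{3} = 343$)
$\frac{1}{T + p{\left(93 \left(-4\right) \right)}} = \frac{1}{343 + \left(151 + 16 \cdot 93 \left(-4\right)\right)} = \frac{1}{343 + \left(151 + 16 \left(-372\right)\right)} = \frac{1}{343 + \left(151 - 5952\right)} = \frac{1}{343 - 5801} = \frac{1}{-5458} = - \frac{1}{5458}$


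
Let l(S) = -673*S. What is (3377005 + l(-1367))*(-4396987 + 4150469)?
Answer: -1059286859928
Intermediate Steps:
(3377005 + l(-1367))*(-4396987 + 4150469) = (3377005 - 673*(-1367))*(-4396987 + 4150469) = (3377005 + 919991)*(-246518) = 4296996*(-246518) = -1059286859928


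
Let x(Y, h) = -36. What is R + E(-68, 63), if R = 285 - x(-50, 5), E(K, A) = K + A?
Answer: 316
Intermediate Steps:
E(K, A) = A + K
R = 321 (R = 285 - 1*(-36) = 285 + 36 = 321)
R + E(-68, 63) = 321 + (63 - 68) = 321 - 5 = 316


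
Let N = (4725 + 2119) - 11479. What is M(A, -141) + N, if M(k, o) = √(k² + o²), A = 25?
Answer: -4635 + √20506 ≈ -4491.8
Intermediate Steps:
N = -4635 (N = 6844 - 11479 = -4635)
M(A, -141) + N = √(25² + (-141)²) - 4635 = √(625 + 19881) - 4635 = √20506 - 4635 = -4635 + √20506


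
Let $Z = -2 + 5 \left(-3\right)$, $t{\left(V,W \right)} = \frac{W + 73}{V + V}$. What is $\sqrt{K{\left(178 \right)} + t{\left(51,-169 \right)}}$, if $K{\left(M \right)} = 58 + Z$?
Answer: $\frac{\sqrt{11577}}{17} \approx 6.3292$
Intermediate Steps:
$t{\left(V,W \right)} = \frac{73 + W}{2 V}$
$Z = -17$ ($Z = -2 - 15 = -17$)
$K{\left(M \right)} = 41$ ($K{\left(M \right)} = 58 - 17 = 41$)
$\sqrt{K{\left(178 \right)} + t{\left(51,-169 \right)}} = \sqrt{41 + \frac{73 - 169}{2 \cdot 51}} = \sqrt{41 + \frac{1}{2} \cdot \frac{1}{51} \left(-96\right)} = \sqrt{41 - \frac{16}{17}} = \sqrt{\frac{681}{17}} = \frac{\sqrt{11577}}{17}$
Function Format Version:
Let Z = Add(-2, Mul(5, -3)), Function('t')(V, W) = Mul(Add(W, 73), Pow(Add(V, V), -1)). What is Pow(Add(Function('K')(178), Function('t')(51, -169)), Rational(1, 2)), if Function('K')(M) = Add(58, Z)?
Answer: Mul(Rational(1, 17), Pow(11577, Rational(1, 2))) ≈ 6.3292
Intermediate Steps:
Function('t')(V, W) = Mul(Rational(1, 2), Pow(V, -1), Add(73, W)) (Function('t')(V, W) = Mul(Add(73, W), Pow(Mul(2, V), -1)) = Mul(Add(73, W), Mul(Rational(1, 2), Pow(V, -1))) = Mul(Rational(1, 2), Pow(V, -1), Add(73, W)))
Z = -17 (Z = Add(-2, -15) = -17)
Function('K')(M) = 41 (Function('K')(M) = Add(58, -17) = 41)
Pow(Add(Function('K')(178), Function('t')(51, -169)), Rational(1, 2)) = Pow(Add(41, Mul(Rational(1, 2), Pow(51, -1), Add(73, -169))), Rational(1, 2)) = Pow(Add(41, Mul(Rational(1, 2), Rational(1, 51), -96)), Rational(1, 2)) = Pow(Add(41, Rational(-16, 17)), Rational(1, 2)) = Pow(Rational(681, 17), Rational(1, 2)) = Mul(Rational(1, 17), Pow(11577, Rational(1, 2)))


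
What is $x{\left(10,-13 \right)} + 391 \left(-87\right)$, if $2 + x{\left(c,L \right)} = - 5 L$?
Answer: $-33954$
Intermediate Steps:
$x{\left(c,L \right)} = -2 - 5 L$
$x{\left(10,-13 \right)} + 391 \left(-87\right) = \left(-2 - -65\right) + 391 \left(-87\right) = \left(-2 + 65\right) - 34017 = 63 - 34017 = -33954$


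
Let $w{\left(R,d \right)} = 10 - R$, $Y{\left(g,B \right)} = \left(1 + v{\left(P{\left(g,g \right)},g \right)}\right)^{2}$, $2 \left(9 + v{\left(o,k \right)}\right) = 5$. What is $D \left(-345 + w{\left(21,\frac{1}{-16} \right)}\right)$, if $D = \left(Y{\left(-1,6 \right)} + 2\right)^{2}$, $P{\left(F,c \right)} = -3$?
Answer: $- \frac{1481049}{4} \approx -3.7026 \cdot 10^{5}$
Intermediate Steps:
$v{\left(o,k \right)} = - \frac{13}{2}$ ($v{\left(o,k \right)} = -9 + \frac{1}{2} \cdot 5 = -9 + \frac{5}{2} = - \frac{13}{2}$)
$Y{\left(g,B \right)} = \frac{121}{4}$ ($Y{\left(g,B \right)} = \left(1 - \frac{13}{2}\right)^{2} = \left(- \frac{11}{2}\right)^{2} = \frac{121}{4}$)
$D = \frac{16641}{16}$ ($D = \left(\frac{121}{4} + 2\right)^{2} = \left(\frac{129}{4}\right)^{2} = \frac{16641}{16} \approx 1040.1$)
$D \left(-345 + w{\left(21,\frac{1}{-16} \right)}\right) = \frac{16641 \left(-345 + \left(10 - 21\right)\right)}{16} = \frac{16641 \left(-345 - 11\right)}{16} = \frac{16641}{16} \left(-356\right) = - \frac{1481049}{4}$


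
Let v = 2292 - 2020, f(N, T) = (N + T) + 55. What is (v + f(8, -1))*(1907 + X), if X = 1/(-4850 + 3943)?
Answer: 577702432/907 ≈ 6.3694e+5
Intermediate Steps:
f(N, T) = 55 + N + T
v = 272
X = -1/907 (X = 1/(-907) = -1/907 ≈ -0.0011025)
(v + f(8, -1))*(1907 + X) = (272 + (55 + 8 - 1))*(1907 - 1/907) = (272 + 62)*(1729648/907) = 334*(1729648/907) = 577702432/907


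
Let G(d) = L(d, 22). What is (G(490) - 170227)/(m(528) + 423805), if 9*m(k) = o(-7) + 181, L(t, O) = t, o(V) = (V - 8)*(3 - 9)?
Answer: -1527633/3814516 ≈ -0.40048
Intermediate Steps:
o(V) = 48 - 6*V (o(V) = (-8 + V)*(-6) = 48 - 6*V)
G(d) = d
m(k) = 271/9 (m(k) = ((48 - 6*(-7)) + 181)/9 = ((48 + 42) + 181)/9 = (90 + 181)/9 = (1/9)*271 = 271/9)
(G(490) - 170227)/(m(528) + 423805) = (490 - 170227)/(271/9 + 423805) = -169737/3814516/9 = -169737*9/3814516 = -1527633/3814516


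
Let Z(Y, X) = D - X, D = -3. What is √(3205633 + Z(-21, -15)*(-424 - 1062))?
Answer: √3187801 ≈ 1785.4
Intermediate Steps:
Z(Y, X) = -3 - X
√(3205633 + Z(-21, -15)*(-424 - 1062)) = √(3205633 + (-3 - 1*(-15))*(-424 - 1062)) = √(3205633 + (-3 + 15)*(-1486)) = √(3205633 + 12*(-1486)) = √(3205633 - 17832) = √3187801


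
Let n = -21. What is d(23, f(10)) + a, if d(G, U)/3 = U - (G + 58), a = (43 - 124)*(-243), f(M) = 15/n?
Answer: 136065/7 ≈ 19438.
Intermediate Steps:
f(M) = -5/7 (f(M) = 15/(-21) = 15*(-1/21) = -5/7)
a = 19683 (a = -81*(-243) = 19683)
d(G, U) = -174 - 3*G + 3*U (d(G, U) = 3*(U - (G + 58)) = 3*(U - (58 + G)) = 3*(U + (-58 - G)) = 3*(-58 + U - G) = -174 - 3*G + 3*U)
d(23, f(10)) + a = (-174 - 3*23 + 3*(-5/7)) + 19683 = (-174 - 69 - 15/7) + 19683 = -1716/7 + 19683 = 136065/7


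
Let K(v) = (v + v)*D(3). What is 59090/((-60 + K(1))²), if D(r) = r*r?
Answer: 29545/882 ≈ 33.498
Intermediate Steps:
D(r) = r²
K(v) = 18*v (K(v) = (v + v)*3² = (2*v)*9 = 18*v)
59090/((-60 + K(1))²) = 59090/((-60 + 18*1)²) = 59090/((-60 + 18)²) = 59090/((-42)²) = 59090/1764 = 59090*(1/1764) = 29545/882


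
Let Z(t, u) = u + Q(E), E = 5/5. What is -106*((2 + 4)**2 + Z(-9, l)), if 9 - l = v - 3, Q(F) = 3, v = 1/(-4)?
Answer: -10865/2 ≈ -5432.5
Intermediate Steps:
v = -1/4 ≈ -0.25000
E = 1 (E = 5*(1/5) = 1)
l = 49/4 (l = 9 - (-1/4 - 3) = 9 - 1*(-13/4) = 9 + 13/4 = 49/4 ≈ 12.250)
Z(t, u) = 3 + u (Z(t, u) = u + 3 = 3 + u)
-106*((2 + 4)**2 + Z(-9, l)) = -106*((2 + 4)**2 + (3 + 49/4)) = -106*(6**2 + 61/4) = -106*(36 + 61/4) = -106*205/4 = -10865/2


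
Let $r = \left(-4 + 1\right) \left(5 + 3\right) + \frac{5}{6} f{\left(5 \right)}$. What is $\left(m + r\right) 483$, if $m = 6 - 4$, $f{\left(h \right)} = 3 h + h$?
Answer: $-2576$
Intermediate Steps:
$f{\left(h \right)} = 4 h$
$m = 2$
$r = - \frac{22}{3}$ ($r = \left(-4 + 1\right) \left(5 + 3\right) + \frac{5}{6} \cdot 4 \cdot 5 = \left(-3\right) 8 + 5 \cdot \frac{1}{6} \cdot 20 = -24 + \frac{5}{6} \cdot 20 = -24 + \frac{50}{3} = - \frac{22}{3} \approx -7.3333$)
$\left(m + r\right) 483 = \left(2 - \frac{22}{3}\right) 483 = \left(- \frac{16}{3}\right) 483 = -2576$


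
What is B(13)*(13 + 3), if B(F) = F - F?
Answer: 0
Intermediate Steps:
B(F) = 0
B(13)*(13 + 3) = 0*(13 + 3) = 0*16 = 0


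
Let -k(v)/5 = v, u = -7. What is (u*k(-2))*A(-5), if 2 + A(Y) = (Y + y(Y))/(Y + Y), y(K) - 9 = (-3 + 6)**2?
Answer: 231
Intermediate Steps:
y(K) = 18 (y(K) = 9 + (-3 + 6)**2 = 9 + 3**2 = 9 + 9 = 18)
k(v) = -5*v
A(Y) = -2 + (18 + Y)/(2*Y) (A(Y) = -2 + (Y + 18)/(Y + Y) = -2 + (18 + Y)/((2*Y)) = -2 + (18 + Y)*(1/(2*Y)) = -2 + (18 + Y)/(2*Y))
(u*k(-2))*A(-5) = (-(-35)*(-2))*(-3/2 + 9/(-5)) = (-7*10)*(-3/2 + 9*(-1/5)) = -70*(-3/2 - 9/5) = -70*(-33/10) = 231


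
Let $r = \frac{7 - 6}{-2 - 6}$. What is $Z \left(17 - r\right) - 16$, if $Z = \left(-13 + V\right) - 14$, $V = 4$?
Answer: $- \frac{3279}{8} \approx -409.88$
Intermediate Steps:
$r = - \frac{1}{8}$ ($r = 1 \frac{1}{-8} = 1 \left(- \frac{1}{8}\right) = - \frac{1}{8} \approx -0.125$)
$Z = -23$ ($Z = \left(-13 + 4\right) - 14 = -9 - 14 = -23$)
$Z \left(17 - r\right) - 16 = - 23 \left(17 - - \frac{1}{8}\right) - 16 = - 23 \left(17 + \frac{1}{8}\right) - 16 = \left(-23\right) \frac{137}{8} - 16 = - \frac{3151}{8} - 16 = - \frac{3279}{8}$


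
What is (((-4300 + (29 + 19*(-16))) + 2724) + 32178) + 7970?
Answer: 38297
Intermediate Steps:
(((-4300 + (29 + 19*(-16))) + 2724) + 32178) + 7970 = (((-4300 + (29 - 304)) + 2724) + 32178) + 7970 = (((-4300 - 275) + 2724) + 32178) + 7970 = ((-4575 + 2724) + 32178) + 7970 = (-1851 + 32178) + 7970 = 30327 + 7970 = 38297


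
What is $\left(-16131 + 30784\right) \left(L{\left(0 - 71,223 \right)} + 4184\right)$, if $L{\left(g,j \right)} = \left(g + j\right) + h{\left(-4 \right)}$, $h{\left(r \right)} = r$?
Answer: $63476796$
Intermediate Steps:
$L{\left(g,j \right)} = -4 + g + j$ ($L{\left(g,j \right)} = \left(g + j\right) - 4 = -4 + g + j$)
$\left(-16131 + 30784\right) \left(L{\left(0 - 71,223 \right)} + 4184\right) = \left(-16131 + 30784\right) \left(\left(-4 + \left(0 - 71\right) + 223\right) + 4184\right) = 14653 \left(\left(-4 + \left(0 - 71\right) + 223\right) + 4184\right) = 14653 \left(\left(-4 - 71 + 223\right) + 4184\right) = 14653 \left(148 + 4184\right) = 14653 \cdot 4332 = 63476796$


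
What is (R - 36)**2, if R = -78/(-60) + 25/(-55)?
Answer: 14953689/12100 ≈ 1235.8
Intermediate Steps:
R = 93/110 (R = -78*(-1/60) + 25*(-1/55) = 13/10 - 5/11 = 93/110 ≈ 0.84545)
(R - 36)**2 = (93/110 - 36)**2 = (-3867/110)**2 = 14953689/12100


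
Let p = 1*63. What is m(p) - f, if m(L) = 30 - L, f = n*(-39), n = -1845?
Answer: -71988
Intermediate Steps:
f = 71955 (f = -1845*(-39) = 71955)
p = 63
m(p) - f = (30 - 1*63) - 1*71955 = (30 - 63) - 71955 = -33 - 71955 = -71988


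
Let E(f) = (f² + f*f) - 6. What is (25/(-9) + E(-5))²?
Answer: 137641/81 ≈ 1699.3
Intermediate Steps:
E(f) = -6 + 2*f² (E(f) = (f² + f²) - 6 = 2*f² - 6 = -6 + 2*f²)
(25/(-9) + E(-5))² = (25/(-9) + (-6 + 2*(-5)²))² = (25*(-⅑) + (-6 + 2*25))² = (-25/9 + (-6 + 50))² = (-25/9 + 44)² = (371/9)² = 137641/81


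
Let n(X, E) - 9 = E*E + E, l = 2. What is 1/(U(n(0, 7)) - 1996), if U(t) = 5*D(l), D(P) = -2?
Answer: -1/2006 ≈ -0.00049850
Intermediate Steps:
n(X, E) = 9 + E + E² (n(X, E) = 9 + (E*E + E) = 9 + (E² + E) = 9 + (E + E²) = 9 + E + E²)
U(t) = -10 (U(t) = 5*(-2) = -10)
1/(U(n(0, 7)) - 1996) = 1/(-10 - 1996) = 1/(-2006) = -1/2006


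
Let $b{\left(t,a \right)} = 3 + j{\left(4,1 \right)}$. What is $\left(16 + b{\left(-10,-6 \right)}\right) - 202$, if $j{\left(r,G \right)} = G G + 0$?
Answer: $-182$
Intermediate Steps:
$j{\left(r,G \right)} = G^{2}$ ($j{\left(r,G \right)} = G^{2} + 0 = G^{2}$)
$b{\left(t,a \right)} = 4$ ($b{\left(t,a \right)} = 3 + 1^{2} = 3 + 1 = 4$)
$\left(16 + b{\left(-10,-6 \right)}\right) - 202 = \left(16 + 4\right) - 202 = 20 - 202 = -182$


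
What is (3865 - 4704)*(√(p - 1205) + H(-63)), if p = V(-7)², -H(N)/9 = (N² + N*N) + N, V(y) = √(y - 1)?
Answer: 59464125 - 839*I*√1213 ≈ 5.9464e+7 - 29221.0*I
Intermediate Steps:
V(y) = √(-1 + y)
H(N) = -18*N² - 9*N (H(N) = -9*((N² + N*N) + N) = -9*((N² + N²) + N) = -9*(2*N² + N) = -9*(N + 2*N²) = -18*N² - 9*N)
p = -8 (p = (√(-1 - 7))² = (√(-8))² = (2*I*√2)² = -8)
(3865 - 4704)*(√(p - 1205) + H(-63)) = (3865 - 4704)*(√(-8 - 1205) - 9*(-63)*(1 + 2*(-63))) = -839*(√(-1213) - 9*(-63)*(1 - 126)) = -839*(I*√1213 - 9*(-63)*(-125)) = -839*(I*√1213 - 70875) = -839*(-70875 + I*√1213) = 59464125 - 839*I*√1213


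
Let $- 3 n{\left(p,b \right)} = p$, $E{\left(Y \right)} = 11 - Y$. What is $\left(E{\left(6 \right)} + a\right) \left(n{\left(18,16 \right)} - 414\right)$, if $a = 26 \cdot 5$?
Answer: $-56700$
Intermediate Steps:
$a = 130$
$n{\left(p,b \right)} = - \frac{p}{3}$
$\left(E{\left(6 \right)} + a\right) \left(n{\left(18,16 \right)} - 414\right) = \left(\left(11 - 6\right) + 130\right) \left(\left(- \frac{1}{3}\right) 18 - 414\right) = \left(\left(11 - 6\right) + 130\right) \left(-6 - 414\right) = \left(5 + 130\right) \left(-420\right) = 135 \left(-420\right) = -56700$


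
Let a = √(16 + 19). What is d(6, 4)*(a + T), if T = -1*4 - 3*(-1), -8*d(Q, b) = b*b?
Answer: 2 - 2*√35 ≈ -9.8322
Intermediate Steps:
d(Q, b) = -b²/8 (d(Q, b) = -b*b/8 = -b²/8)
a = √35 ≈ 5.9161
T = -1 (T = -4 + 3 = -1)
d(6, 4)*(a + T) = (-⅛*4²)*(√35 - 1) = (-⅛*16)*(-1 + √35) = -2*(-1 + √35) = 2 - 2*√35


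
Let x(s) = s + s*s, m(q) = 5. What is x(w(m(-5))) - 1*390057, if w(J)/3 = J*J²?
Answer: -249057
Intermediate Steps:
w(J) = 3*J³ (w(J) = 3*(J*J²) = 3*J³)
x(s) = s + s²
x(w(m(-5))) - 1*390057 = (3*5³)*(1 + 3*5³) - 1*390057 = (3*125)*(1 + 3*125) - 390057 = 375*(1 + 375) - 390057 = 375*376 - 390057 = 141000 - 390057 = -249057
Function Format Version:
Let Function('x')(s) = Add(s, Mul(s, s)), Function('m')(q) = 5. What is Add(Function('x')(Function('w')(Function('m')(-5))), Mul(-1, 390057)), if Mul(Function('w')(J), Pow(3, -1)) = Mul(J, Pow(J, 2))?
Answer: -249057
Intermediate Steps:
Function('w')(J) = Mul(3, Pow(J, 3)) (Function('w')(J) = Mul(3, Mul(J, Pow(J, 2))) = Mul(3, Pow(J, 3)))
Function('x')(s) = Add(s, Pow(s, 2))
Add(Function('x')(Function('w')(Function('m')(-5))), Mul(-1, 390057)) = Add(Mul(Mul(3, Pow(5, 3)), Add(1, Mul(3, Pow(5, 3)))), Mul(-1, 390057)) = Add(Mul(Mul(3, 125), Add(1, Mul(3, 125))), -390057) = Add(Mul(375, Add(1, 375)), -390057) = Add(Mul(375, 376), -390057) = Add(141000, -390057) = -249057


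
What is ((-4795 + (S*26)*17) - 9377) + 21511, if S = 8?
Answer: 10875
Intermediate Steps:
((-4795 + (S*26)*17) - 9377) + 21511 = ((-4795 + (8*26)*17) - 9377) + 21511 = ((-4795 + 208*17) - 9377) + 21511 = ((-4795 + 3536) - 9377) + 21511 = (-1259 - 9377) + 21511 = -10636 + 21511 = 10875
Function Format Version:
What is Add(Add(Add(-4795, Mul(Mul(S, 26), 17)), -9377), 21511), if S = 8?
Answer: 10875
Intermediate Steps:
Add(Add(Add(-4795, Mul(Mul(S, 26), 17)), -9377), 21511) = Add(Add(Add(-4795, Mul(Mul(8, 26), 17)), -9377), 21511) = Add(Add(Add(-4795, Mul(208, 17)), -9377), 21511) = Add(Add(Add(-4795, 3536), -9377), 21511) = Add(Add(-1259, -9377), 21511) = Add(-10636, 21511) = 10875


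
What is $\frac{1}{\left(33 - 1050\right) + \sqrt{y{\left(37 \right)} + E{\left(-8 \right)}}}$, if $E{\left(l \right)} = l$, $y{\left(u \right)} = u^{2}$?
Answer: $- \frac{1017}{1032928} - \frac{\sqrt{1361}}{1032928} \approx -0.0010203$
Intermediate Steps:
$\frac{1}{\left(33 - 1050\right) + \sqrt{y{\left(37 \right)} + E{\left(-8 \right)}}} = \frac{1}{\left(33 - 1050\right) + \sqrt{37^{2} - 8}} = \frac{1}{\left(33 - 1050\right) + \sqrt{1369 - 8}} = \frac{1}{-1017 + \sqrt{1361}}$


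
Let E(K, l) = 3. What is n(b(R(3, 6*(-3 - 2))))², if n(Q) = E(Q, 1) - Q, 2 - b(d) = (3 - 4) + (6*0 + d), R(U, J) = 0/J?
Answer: 0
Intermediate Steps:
R(U, J) = 0
b(d) = 3 - d (b(d) = 2 - ((3 - 4) + (6*0 + d)) = 2 - (-1 + (0 + d)) = 2 - (-1 + d) = 2 + (1 - d) = 3 - d)
n(Q) = 3 - Q
n(b(R(3, 6*(-3 - 2))))² = (3 - (3 - 1*0))² = (3 - (3 + 0))² = (3 - 1*3)² = (3 - 3)² = 0² = 0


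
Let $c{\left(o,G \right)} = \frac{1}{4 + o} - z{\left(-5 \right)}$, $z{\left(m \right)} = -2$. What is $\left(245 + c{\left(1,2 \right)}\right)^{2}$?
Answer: $\frac{1527696}{25} \approx 61108.0$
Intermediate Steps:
$c{\left(o,G \right)} = 2 + \frac{1}{4 + o}$ ($c{\left(o,G \right)} = \frac{1}{4 + o} - -2 = \frac{1}{4 + o} + 2 = 2 + \frac{1}{4 + o}$)
$\left(245 + c{\left(1,2 \right)}\right)^{2} = \left(245 + \frac{9 + 2 \cdot 1}{4 + 1}\right)^{2} = \left(245 + \frac{9 + 2}{5}\right)^{2} = \left(245 + \frac{1}{5} \cdot 11\right)^{2} = \left(245 + \frac{11}{5}\right)^{2} = \left(\frac{1236}{5}\right)^{2} = \frac{1527696}{25}$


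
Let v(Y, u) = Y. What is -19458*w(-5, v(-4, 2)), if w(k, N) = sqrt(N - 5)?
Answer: -58374*I ≈ -58374.0*I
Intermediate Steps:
w(k, N) = sqrt(-5 + N)
-19458*w(-5, v(-4, 2)) = -19458*sqrt(-5 - 4) = -58374*I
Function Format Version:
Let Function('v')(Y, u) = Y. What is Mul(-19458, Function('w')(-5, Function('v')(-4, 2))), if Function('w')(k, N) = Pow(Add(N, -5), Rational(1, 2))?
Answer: Mul(-58374, I) ≈ Mul(-58374., I)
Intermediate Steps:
Function('w')(k, N) = Pow(Add(-5, N), Rational(1, 2))
Mul(-19458, Function('w')(-5, Function('v')(-4, 2))) = Mul(-19458, Pow(Add(-5, -4), Rational(1, 2))) = Mul(-19458, Pow(-9, Rational(1, 2))) = Mul(-19458, Mul(3, I)) = Mul(-58374, I)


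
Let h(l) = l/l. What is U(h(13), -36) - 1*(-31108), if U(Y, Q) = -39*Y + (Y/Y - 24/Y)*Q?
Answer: 31897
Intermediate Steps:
h(l) = 1
U(Y, Q) = -39*Y + Q*(1 - 24/Y) (U(Y, Q) = -39*Y + (1 - 24/Y)*Q = -39*Y + Q*(1 - 24/Y))
U(h(13), -36) - 1*(-31108) = (-36 - 39*1 - 24*(-36)/1) - 1*(-31108) = (-36 - 39 - 24*(-36)*1) + 31108 = (-36 - 39 + 864) + 31108 = 789 + 31108 = 31897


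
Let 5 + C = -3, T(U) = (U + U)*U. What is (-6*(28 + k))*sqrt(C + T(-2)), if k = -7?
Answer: 0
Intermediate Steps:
T(U) = 2*U**2 (T(U) = (2*U)*U = 2*U**2)
C = -8 (C = -5 - 3 = -8)
(-6*(28 + k))*sqrt(C + T(-2)) = (-6*(28 - 7))*sqrt(-8 + 2*(-2)**2) = (-6*21)*sqrt(-8 + 2*4) = -126*sqrt(-8 + 8) = -126*sqrt(0) = -126*0 = 0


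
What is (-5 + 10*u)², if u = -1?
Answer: 225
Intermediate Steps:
(-5 + 10*u)² = (-5 + 10*(-1))² = (-5 - 10)² = (-15)² = 225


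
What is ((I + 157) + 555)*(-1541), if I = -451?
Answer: -402201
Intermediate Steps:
((I + 157) + 555)*(-1541) = ((-451 + 157) + 555)*(-1541) = (-294 + 555)*(-1541) = 261*(-1541) = -402201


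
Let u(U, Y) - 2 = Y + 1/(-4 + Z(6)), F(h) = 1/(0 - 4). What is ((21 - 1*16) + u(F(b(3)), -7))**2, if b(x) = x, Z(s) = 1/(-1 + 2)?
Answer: 1/9 ≈ 0.11111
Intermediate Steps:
Z(s) = 1 (Z(s) = 1/1 = 1)
F(h) = -1/4 (F(h) = 1/(-4) = -1/4)
u(U, Y) = 5/3 + Y (u(U, Y) = 2 + (Y + 1/(-4 + 1)) = 2 + (Y + 1/(-3)) = 2 + (Y - 1/3) = 2 + (-1/3 + Y) = 5/3 + Y)
((21 - 1*16) + u(F(b(3)), -7))**2 = ((21 - 1*16) + (5/3 - 7))**2 = ((21 - 16) - 16/3)**2 = (5 - 16/3)**2 = (-1/3)**2 = 1/9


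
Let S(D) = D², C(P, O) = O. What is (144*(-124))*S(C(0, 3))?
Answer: -160704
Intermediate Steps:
(144*(-124))*S(C(0, 3)) = (144*(-124))*3² = -17856*9 = -160704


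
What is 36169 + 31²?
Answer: 37130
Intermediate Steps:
36169 + 31² = 36169 + 961 = 37130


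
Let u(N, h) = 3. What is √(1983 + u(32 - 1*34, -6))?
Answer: √1986 ≈ 44.565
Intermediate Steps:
√(1983 + u(32 - 1*34, -6)) = √(1983 + 3) = √1986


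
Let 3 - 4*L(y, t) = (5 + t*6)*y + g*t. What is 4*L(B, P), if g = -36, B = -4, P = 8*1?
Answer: 503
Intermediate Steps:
P = 8
L(y, t) = ¾ + 9*t - y*(5 + 6*t)/4 (L(y, t) = ¾ - ((5 + t*6)*y - 36*t)/4 = ¾ - ((5 + 6*t)*y - 36*t)/4 = ¾ - (y*(5 + 6*t) - 36*t)/4 = ¾ - (-36*t + y*(5 + 6*t))/4 = ¾ + (9*t - y*(5 + 6*t)/4) = ¾ + 9*t - y*(5 + 6*t)/4)
4*L(B, P) = 4*(¾ + 9*8 - 5/4*(-4) - 3/2*8*(-4)) = 4*(¾ + 72 + 5 + 48) = 4*(503/4) = 503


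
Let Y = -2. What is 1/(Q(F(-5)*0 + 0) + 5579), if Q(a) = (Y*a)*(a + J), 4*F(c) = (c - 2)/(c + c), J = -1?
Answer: 1/5579 ≈ 0.00017924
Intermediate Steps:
F(c) = (-2 + c)/(8*c) (F(c) = ((c - 2)/(c + c))/4 = ((-2 + c)/((2*c)))/4 = ((-2 + c)*(1/(2*c)))/4 = ((-2 + c)/(2*c))/4 = (-2 + c)/(8*c))
Q(a) = -2*a*(-1 + a) (Q(a) = (-2*a)*(a - 1) = (-2*a)*(-1 + a) = -2*a*(-1 + a))
1/(Q(F(-5)*0 + 0) + 5579) = 1/(2*(((1/8)*(-2 - 5)/(-5))*0 + 0)*(1 - (((1/8)*(-2 - 5)/(-5))*0 + 0)) + 5579) = 1/(2*(((1/8)*(-1/5)*(-7))*0 + 0)*(1 - (((1/8)*(-1/5)*(-7))*0 + 0)) + 5579) = 1/(2*((7/40)*0 + 0)*(1 - ((7/40)*0 + 0)) + 5579) = 1/(2*(0 + 0)*(1 - (0 + 0)) + 5579) = 1/(2*0*(1 - 1*0) + 5579) = 1/(2*0*(1 + 0) + 5579) = 1/(2*0*1 + 5579) = 1/(0 + 5579) = 1/5579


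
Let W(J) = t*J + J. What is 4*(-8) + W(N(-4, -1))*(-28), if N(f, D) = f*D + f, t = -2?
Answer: -32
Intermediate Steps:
N(f, D) = f + D*f (N(f, D) = D*f + f = f + D*f)
W(J) = -J (W(J) = -2*J + J = -J)
4*(-8) + W(N(-4, -1))*(-28) = 4*(-8) - (-4)*(1 - 1)*(-28) = -32 - (-4)*0*(-28) = -32 - 1*0*(-28) = -32 + 0*(-28) = -32 + 0 = -32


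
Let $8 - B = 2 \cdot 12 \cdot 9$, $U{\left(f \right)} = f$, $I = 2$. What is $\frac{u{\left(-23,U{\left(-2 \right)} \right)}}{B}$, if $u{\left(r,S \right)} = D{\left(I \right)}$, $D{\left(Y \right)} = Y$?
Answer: $- \frac{1}{104} \approx -0.0096154$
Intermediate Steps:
$u{\left(r,S \right)} = 2$
$B = -208$ ($B = 8 - 2 \cdot 12 \cdot 9 = 8 - 24 \cdot 9 = 8 - 216 = -208$)
$\frac{u{\left(-23,U{\left(-2 \right)} \right)}}{B} = \frac{2}{-208} = 2 \left(- \frac{1}{208}\right) = - \frac{1}{104}$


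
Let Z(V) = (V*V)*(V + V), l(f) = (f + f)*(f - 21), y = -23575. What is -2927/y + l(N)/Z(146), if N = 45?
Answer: 1141835384/9171075775 ≈ 0.12450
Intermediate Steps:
l(f) = 2*f*(-21 + f) (l(f) = (2*f)*(-21 + f) = 2*f*(-21 + f))
Z(V) = 2*V³ (Z(V) = V²*(2*V) = 2*V³)
-2927/y + l(N)/Z(146) = -2927/(-23575) + (2*45*(-21 + 45))/((2*146³)) = -2927*(-1/23575) + (2*45*24)/((2*3112136)) = 2927/23575 + 2160/6224272 = 2927/23575 + 2160*(1/6224272) = 2927/23575 + 135/389017 = 1141835384/9171075775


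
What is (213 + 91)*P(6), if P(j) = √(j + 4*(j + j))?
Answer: 912*√6 ≈ 2233.9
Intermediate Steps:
P(j) = 3*√j (P(j) = √(j + 4*(2*j)) = √(j + 8*j) = √(9*j) = 3*√j)
(213 + 91)*P(6) = (213 + 91)*(3*√6) = 304*(3*√6) = 912*√6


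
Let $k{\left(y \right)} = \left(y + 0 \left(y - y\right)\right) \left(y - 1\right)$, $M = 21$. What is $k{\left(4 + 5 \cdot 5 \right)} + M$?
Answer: $833$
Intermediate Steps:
$k{\left(y \right)} = y \left(-1 + y\right)$ ($k{\left(y \right)} = \left(y + 0 \cdot 0\right) \left(-1 + y\right) = \left(y + 0\right) \left(-1 + y\right) = y \left(-1 + y\right)$)
$k{\left(4 + 5 \cdot 5 \right)} + M = \left(4 + 5 \cdot 5\right) \left(-1 + \left(4 + 5 \cdot 5\right)\right) + 21 = \left(4 + 25\right) \left(-1 + \left(4 + 25\right)\right) + 21 = 29 \left(-1 + 29\right) + 21 = 29 \cdot 28 + 21 = 812 + 21 = 833$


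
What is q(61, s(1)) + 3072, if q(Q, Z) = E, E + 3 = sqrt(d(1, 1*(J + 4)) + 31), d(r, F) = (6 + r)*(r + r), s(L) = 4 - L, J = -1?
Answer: 3069 + 3*sqrt(5) ≈ 3075.7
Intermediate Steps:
d(r, F) = 2*r*(6 + r) (d(r, F) = (6 + r)*(2*r) = 2*r*(6 + r))
E = -3 + 3*sqrt(5) (E = -3 + sqrt(2*1*(6 + 1) + 31) = -3 + sqrt(2*1*7 + 31) = -3 + sqrt(14 + 31) = -3 + sqrt(45) = -3 + 3*sqrt(5) ≈ 3.7082)
q(Q, Z) = -3 + 3*sqrt(5)
q(61, s(1)) + 3072 = (-3 + 3*sqrt(5)) + 3072 = 3069 + 3*sqrt(5)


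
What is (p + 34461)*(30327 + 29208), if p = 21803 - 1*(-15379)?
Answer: 4265266005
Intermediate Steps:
p = 37182 (p = 21803 + 15379 = 37182)
(p + 34461)*(30327 + 29208) = (37182 + 34461)*(30327 + 29208) = 71643*59535 = 4265266005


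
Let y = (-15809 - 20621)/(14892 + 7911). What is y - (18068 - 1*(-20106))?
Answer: -870518152/22803 ≈ -38176.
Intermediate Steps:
y = -36430/22803 ≈ -1.5976
y - (18068 - 1*(-20106)) = -36430/22803 - (18068 - 1*(-20106)) = -36430/22803 - (18068 + 20106) = -36430/22803 - 1*38174 = -36430/22803 - 38174 = -870518152/22803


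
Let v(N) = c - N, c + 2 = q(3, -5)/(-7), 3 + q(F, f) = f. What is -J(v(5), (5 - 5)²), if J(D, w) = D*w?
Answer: 0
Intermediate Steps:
q(F, f) = -3 + f
c = -6/7 (c = -2 + (-3 - 5)/(-7) = -2 - 8*(-⅐) = -2 + 8/7 = -6/7 ≈ -0.85714)
v(N) = -6/7 - N
-J(v(5), (5 - 5)²) = -(-6/7 - 1*5)*(5 - 5)² = -(-6/7 - 5)*0² = -(-41)*0/7 = -1*0 = 0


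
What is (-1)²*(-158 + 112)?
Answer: -46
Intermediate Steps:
(-1)²*(-158 + 112) = 1*(-46) = -46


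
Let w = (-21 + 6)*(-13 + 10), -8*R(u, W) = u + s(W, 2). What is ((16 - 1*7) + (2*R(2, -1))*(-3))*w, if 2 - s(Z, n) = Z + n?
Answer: 2025/4 ≈ 506.25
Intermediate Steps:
s(Z, n) = 2 - Z - n (s(Z, n) = 2 - (Z + n) = 2 + (-Z - n) = 2 - Z - n)
R(u, W) = -u/8 + W/8 (R(u, W) = -(u + (2 - W - 1*2))/8 = -(u + (2 - W - 2))/8 = -(u - W)/8 = -u/8 + W/8)
w = 45 (w = -15*(-3) = 45)
((16 - 1*7) + (2*R(2, -1))*(-3))*w = ((16 - 1*7) + (2*(-1/8*2 + (1/8)*(-1)))*(-3))*45 = ((16 - 7) + (2*(-1/4 - 1/8))*(-3))*45 = (9 + (2*(-3/8))*(-3))*45 = (9 - 3/4*(-3))*45 = (9 + 9/4)*45 = (45/4)*45 = 2025/4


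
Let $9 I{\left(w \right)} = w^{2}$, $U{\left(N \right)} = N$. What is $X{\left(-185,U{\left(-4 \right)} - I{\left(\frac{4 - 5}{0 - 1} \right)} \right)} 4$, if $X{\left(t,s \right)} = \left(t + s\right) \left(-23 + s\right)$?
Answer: $\frac{1661152}{81} \approx 20508.0$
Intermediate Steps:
$I{\left(w \right)} = \frac{w^{2}}{9}$
$X{\left(t,s \right)} = \left(-23 + s\right) \left(s + t\right)$ ($X{\left(t,s \right)} = \left(s + t\right) \left(-23 + s\right) = \left(-23 + s\right) \left(s + t\right)$)
$X{\left(-185,U{\left(-4 \right)} - I{\left(\frac{4 - 5}{0 - 1} \right)} \right)} 4 = \left(\left(-4 - \frac{\left(\frac{4 - 5}{0 - 1}\right)^{2}}{9}\right)^{2} - 23 \left(-4 - \frac{\left(\frac{4 - 5}{0 - 1}\right)^{2}}{9}\right) - -4255 + \left(-4 - \frac{\left(\frac{4 - 5}{0 - 1}\right)^{2}}{9}\right) \left(-185\right)\right) 4 = \left(\left(-4 - \frac{\left(- \frac{1}{-1}\right)^{2}}{9}\right)^{2} - 23 \left(-4 - \frac{\left(- \frac{1}{-1}\right)^{2}}{9}\right) + 4255 + \left(-4 - \frac{\left(- \frac{1}{-1}\right)^{2}}{9}\right) \left(-185\right)\right) 4 = \left(\left(-4 - \frac{\left(\left(-1\right) \left(-1\right)\right)^{2}}{9}\right)^{2} - 23 \left(-4 - \frac{\left(\left(-1\right) \left(-1\right)\right)^{2}}{9}\right) + 4255 + \left(-4 - \frac{\left(\left(-1\right) \left(-1\right)\right)^{2}}{9}\right) \left(-185\right)\right) 4 = \left(\left(-4 - \frac{1^{2}}{9}\right)^{2} - 23 \left(-4 - \frac{1^{2}}{9}\right) + 4255 + \left(-4 - \frac{1^{2}}{9}\right) \left(-185\right)\right) 4 = \left(\left(-4 - \frac{1}{9} \cdot 1\right)^{2} - 23 \left(-4 - \frac{1}{9} \cdot 1\right) + 4255 + \left(-4 - \frac{1}{9} \cdot 1\right) \left(-185\right)\right) 4 = \left(\left(-4 - \frac{1}{9}\right)^{2} - 23 \left(-4 - \frac{1}{9}\right) + 4255 + \left(-4 - \frac{1}{9}\right) \left(-185\right)\right) 4 = \left(\left(- \frac{37}{9}\right)^{2} - - \frac{851}{9} + 4255 - - \frac{6845}{9}\right) 4 = \left(\frac{1369}{81} + \frac{851}{9} + 4255 + \frac{6845}{9}\right) 4 = \frac{415288}{81} \cdot 4 = \frac{1661152}{81}$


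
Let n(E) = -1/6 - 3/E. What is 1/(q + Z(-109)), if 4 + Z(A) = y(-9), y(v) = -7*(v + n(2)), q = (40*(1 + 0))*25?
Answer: 3/3212 ≈ 0.00093400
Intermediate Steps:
n(E) = -⅙ - 3/E (n(E) = -1*⅙ - 3/E = -⅙ - 3/E)
q = 1000 (q = (40*1)*25 = 40*25 = 1000)
y(v) = 35/3 - 7*v (y(v) = -7*(v + (⅙)*(-18 - 1*2)/2) = -7*(v + (⅙)*(½)*(-18 - 2)) = -7*(v + (⅙)*(½)*(-20)) = -7*(v - 5/3) = -7*(-5/3 + v) = 35/3 - 7*v)
Z(A) = 212/3 (Z(A) = -4 + (35/3 - 7*(-9)) = -4 + (35/3 + 63) = -4 + 224/3 = 212/3)
1/(q + Z(-109)) = 1/(1000 + 212/3) = 1/(3212/3) = 3/3212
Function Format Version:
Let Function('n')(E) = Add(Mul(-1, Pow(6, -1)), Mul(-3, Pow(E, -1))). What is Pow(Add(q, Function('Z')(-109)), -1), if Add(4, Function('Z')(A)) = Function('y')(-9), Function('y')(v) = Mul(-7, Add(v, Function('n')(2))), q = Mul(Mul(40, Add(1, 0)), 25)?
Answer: Rational(3, 3212) ≈ 0.00093400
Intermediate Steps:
Function('n')(E) = Add(Rational(-1, 6), Mul(-3, Pow(E, -1))) (Function('n')(E) = Add(Mul(-1, Rational(1, 6)), Mul(-3, Pow(E, -1))) = Add(Rational(-1, 6), Mul(-3, Pow(E, -1))))
q = 1000 (q = Mul(Mul(40, 1), 25) = Mul(40, 25) = 1000)
Function('y')(v) = Add(Rational(35, 3), Mul(-7, v)) (Function('y')(v) = Mul(-7, Add(v, Mul(Rational(1, 6), Pow(2, -1), Add(-18, Mul(-1, 2))))) = Mul(-7, Add(v, Mul(Rational(1, 6), Rational(1, 2), Add(-18, -2)))) = Mul(-7, Add(v, Mul(Rational(1, 6), Rational(1, 2), -20))) = Mul(-7, Add(v, Rational(-5, 3))) = Mul(-7, Add(Rational(-5, 3), v)) = Add(Rational(35, 3), Mul(-7, v)))
Function('Z')(A) = Rational(212, 3) (Function('Z')(A) = Add(-4, Add(Rational(35, 3), Mul(-7, -9))) = Add(-4, Add(Rational(35, 3), 63)) = Add(-4, Rational(224, 3)) = Rational(212, 3))
Pow(Add(q, Function('Z')(-109)), -1) = Pow(Add(1000, Rational(212, 3)), -1) = Pow(Rational(3212, 3), -1) = Rational(3, 3212)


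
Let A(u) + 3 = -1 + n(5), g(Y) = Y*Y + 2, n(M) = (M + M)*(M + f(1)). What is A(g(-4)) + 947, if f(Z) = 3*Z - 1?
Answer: 1013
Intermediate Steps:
f(Z) = -1 + 3*Z
n(M) = 2*M*(2 + M) (n(M) = (M + M)*(M + (-1 + 3*1)) = (2*M)*(M + (-1 + 3)) = (2*M)*(M + 2) = (2*M)*(2 + M) = 2*M*(2 + M))
g(Y) = 2 + Y**2 (g(Y) = Y**2 + 2 = 2 + Y**2)
A(u) = 66 (A(u) = -3 + (-1 + 2*5*(2 + 5)) = -3 + (-1 + 2*5*7) = -3 + (-1 + 70) = -3 + 69 = 66)
A(g(-4)) + 947 = 66 + 947 = 1013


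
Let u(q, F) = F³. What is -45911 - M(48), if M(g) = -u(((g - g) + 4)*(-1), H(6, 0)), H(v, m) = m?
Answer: -45911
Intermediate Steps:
M(g) = 0 (M(g) = -1*0³ = -1*0 = 0)
-45911 - M(48) = -45911 - 1*0 = -45911 + 0 = -45911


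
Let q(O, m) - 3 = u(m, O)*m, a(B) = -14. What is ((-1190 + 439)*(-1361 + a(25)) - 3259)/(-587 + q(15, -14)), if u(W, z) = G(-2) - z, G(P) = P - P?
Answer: -514683/187 ≈ -2752.3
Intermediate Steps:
G(P) = 0
u(W, z) = -z (u(W, z) = 0 - z = -z)
q(O, m) = 3 - O*m (q(O, m) = 3 + (-O)*m = 3 - O*m)
((-1190 + 439)*(-1361 + a(25)) - 3259)/(-587 + q(15, -14)) = ((-1190 + 439)*(-1361 - 14) - 3259)/(-587 + (3 - 1*15*(-14))) = (-751*(-1375) - 3259)/(-587 + (3 + 210)) = (1032625 - 3259)/(-587 + 213) = 1029366/(-374) = 1029366*(-1/374) = -514683/187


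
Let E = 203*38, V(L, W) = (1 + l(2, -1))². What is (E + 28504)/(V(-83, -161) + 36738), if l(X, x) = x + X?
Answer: 18109/18371 ≈ 0.98574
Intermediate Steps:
l(X, x) = X + x
V(L, W) = 4 (V(L, W) = (1 + (2 - 1))² = (1 + 1)² = 2² = 4)
E = 7714
(E + 28504)/(V(-83, -161) + 36738) = (7714 + 28504)/(4 + 36738) = 36218/36742 = 36218*(1/36742) = 18109/18371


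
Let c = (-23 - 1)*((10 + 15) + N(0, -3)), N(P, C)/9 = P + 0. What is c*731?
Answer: -438600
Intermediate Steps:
N(P, C) = 9*P (N(P, C) = 9*(P + 0) = 9*P)
c = -600 (c = (-23 - 1)*((10 + 15) + 9*0) = -24*(25 + 0) = -24*25 = -600)
c*731 = -600*731 = -438600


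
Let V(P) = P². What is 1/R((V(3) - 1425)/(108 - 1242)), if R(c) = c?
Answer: 189/236 ≈ 0.80085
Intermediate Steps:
1/R((V(3) - 1425)/(108 - 1242)) = 1/((3² - 1425)/(108 - 1242)) = 1/((9 - 1425)/(-1134)) = 1/(-1416*(-1/1134)) = 1/(236/189) = 189/236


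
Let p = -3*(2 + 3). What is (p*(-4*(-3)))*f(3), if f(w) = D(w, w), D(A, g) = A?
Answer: -540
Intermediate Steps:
p = -15 (p = -3*5 = -15)
f(w) = w
(p*(-4*(-3)))*f(3) = -(-60)*(-3)*3 = -15*12*3 = -180*3 = -540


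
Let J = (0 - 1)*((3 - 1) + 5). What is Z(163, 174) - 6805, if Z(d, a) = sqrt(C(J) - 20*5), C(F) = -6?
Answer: -6805 + I*sqrt(106) ≈ -6805.0 + 10.296*I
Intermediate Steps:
J = -7 (J = -(2 + 5) = -1*7 = -7)
Z(d, a) = I*sqrt(106) (Z(d, a) = sqrt(-6 - 20*5) = sqrt(-6 - 100) = sqrt(-106) = I*sqrt(106))
Z(163, 174) - 6805 = I*sqrt(106) - 6805 = -6805 + I*sqrt(106)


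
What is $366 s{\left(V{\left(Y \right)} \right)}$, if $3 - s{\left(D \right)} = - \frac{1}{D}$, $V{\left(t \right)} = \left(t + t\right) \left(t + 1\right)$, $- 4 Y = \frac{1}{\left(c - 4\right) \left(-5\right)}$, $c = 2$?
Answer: $- \frac{83326}{13} \approx -6409.7$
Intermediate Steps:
$Y = - \frac{1}{40}$ ($Y = - \frac{1}{4 \left(2 - 4\right) \left(-5\right)} = - \frac{1}{4 \left(\left(-2\right) \left(-5\right)\right)} = - \frac{1}{4 \cdot 10} = \left(- \frac{1}{4}\right) \frac{1}{10} = - \frac{1}{40} \approx -0.025$)
$V{\left(t \right)} = 2 t \left(1 + t\right)$
$s{\left(D \right)} = 3 + \frac{1}{D}$ ($s{\left(D \right)} = 3 - - \frac{1}{D} = 3 + \frac{1}{D}$)
$366 s{\left(V{\left(Y \right)} \right)} = 366 \left(3 + \frac{1}{2 \left(- \frac{1}{40}\right) \left(1 - \frac{1}{40}\right)}\right) = 366 \left(3 + \frac{1}{2 \left(- \frac{1}{40}\right) \frac{39}{40}}\right) = 366 \left(3 + \frac{1}{- \frac{39}{800}}\right) = 366 \left(3 - \frac{800}{39}\right) = 366 \left(- \frac{683}{39}\right) = - \frac{83326}{13}$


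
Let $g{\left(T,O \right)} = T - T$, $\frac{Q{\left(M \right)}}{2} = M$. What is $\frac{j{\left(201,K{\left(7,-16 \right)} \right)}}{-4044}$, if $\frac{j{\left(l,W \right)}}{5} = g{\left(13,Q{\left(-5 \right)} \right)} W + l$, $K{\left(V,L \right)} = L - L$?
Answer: $- \frac{335}{1348} \approx -0.24852$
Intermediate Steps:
$K{\left(V,L \right)} = 0$
$Q{\left(M \right)} = 2 M$
$g{\left(T,O \right)} = 0$
$j{\left(l,W \right)} = 5 l$ ($j{\left(l,W \right)} = 5 \left(0 W + l\right) = 5 \left(0 + l\right) = 5 l$)
$\frac{j{\left(201,K{\left(7,-16 \right)} \right)}}{-4044} = \frac{5 \cdot 201}{-4044} = 1005 \left(- \frac{1}{4044}\right) = - \frac{335}{1348}$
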